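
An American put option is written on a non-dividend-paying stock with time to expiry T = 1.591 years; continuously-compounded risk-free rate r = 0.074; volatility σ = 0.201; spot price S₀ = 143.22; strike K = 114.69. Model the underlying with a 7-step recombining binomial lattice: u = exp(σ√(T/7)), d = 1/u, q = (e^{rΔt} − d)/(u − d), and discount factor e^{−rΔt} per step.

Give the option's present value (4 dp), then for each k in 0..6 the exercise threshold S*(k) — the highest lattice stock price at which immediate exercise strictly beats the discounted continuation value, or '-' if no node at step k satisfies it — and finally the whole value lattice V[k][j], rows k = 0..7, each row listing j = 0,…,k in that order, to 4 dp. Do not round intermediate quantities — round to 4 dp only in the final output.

price = 1.5716
boundary = - - - - 97.6197 88.6994 97.6197
tree:
1.5716
2.9745 0.5362
5.4981 1.1163 0.1045
9.8691 2.2901 0.2441 0.0000
17.0703 4.6084 0.5699 0.0000 0.0000
25.9906 9.0355 1.3305 0.0000 0.0000 0.0000
34.0957 17.0703 3.1065 0.0000 0.0000 0.0000 0.0000
41.4602 25.9906 7.2530 0.0000 0.0000 0.0000 0.0000 0.0000

Δt=0.22729  u=1.10057  d=0.90862  q=0.56443  discount=0.98332
step 7 (expiry): payoffs max(K−S,0) = 41.4602 25.9906 7.2530 0.0000 0.0000 0.0000 0.0000 0.0000
step 6: (k=6,j=0): S=80.5943, (K−S)⁺=34.0957, hold=32.1829 ⇒ V=34.0957 exercise | (k=6,j=1): S=97.6197, (K−S)⁺=17.0703, hold=15.1575 ⇒ V=17.0703 exercise | (k=6,j=2): S=118.2417, (K−S)⁺=0.0000, hold=3.1065 ⇒ V=3.1065 continue | (k=6,j=3): S=143.2200, (K−S)⁺=0.0000, hold=0.0000 ⇒ V=0.0000 continue | (k=6,j=4): S=173.4750, (K−S)⁺=0.0000, hold=0.0000 ⇒ V=0.0000 continue | (k=6,j=5): S=210.1213, (K−S)⁺=0.0000, hold=0.0000 ⇒ V=0.0000 continue | (k=6,j=6): S=254.5090, (K−S)⁺=0.0000, hold=0.0000 ⇒ V=0.0000 continue  boundary S*=97.6197
step 5: (k=5,j=0): S=88.6994, (K−S)⁺=25.9906, hold=24.0777 ⇒ V=25.9906 exercise | (k=5,j=1): S=107.4370, (K−S)⁺=7.2530, hold=9.0355 ⇒ V=9.0355 continue | (k=5,j=2): S=130.1329, (K−S)⁺=0.0000, hold=1.3305 ⇒ V=1.3305 continue | (k=5,j=3): S=157.6232, (K−S)⁺=0.0000, hold=0.0000 ⇒ V=0.0000 continue | (k=5,j=4): S=190.9209, (K−S)⁺=0.0000, hold=0.0000 ⇒ V=0.0000 continue | (k=5,j=5): S=231.2526, (K−S)⁺=0.0000, hold=0.0000 ⇒ V=0.0000 continue  boundary S*=88.6994
step 4: (k=4,j=0): S=97.6197, (K−S)⁺=17.0703, hold=16.1468 ⇒ V=17.0703 exercise | (k=4,j=1): S=118.2417, (K−S)⁺=0.0000, hold=4.6084 ⇒ V=4.6084 continue | (k=4,j=2): S=143.2200, (K−S)⁺=0.0000, hold=0.5699 ⇒ V=0.5699 continue | (k=4,j=3): S=173.4750, (K−S)⁺=0.0000, hold=0.0000 ⇒ V=0.0000 continue | (k=4,j=4): S=210.1213, (K−S)⁺=0.0000, hold=0.0000 ⇒ V=0.0000 continue  boundary S*=97.6197
step 3: (k=3,j=0): S=107.4370, (K−S)⁺=7.2530, hold=9.8691 ⇒ V=9.8691 continue | (k=3,j=1): S=130.1329, (K−S)⁺=0.0000, hold=2.2901 ⇒ V=2.2901 continue | (k=3,j=2): S=157.6232, (K−S)⁺=0.0000, hold=0.2441 ⇒ V=0.2441 continue | (k=3,j=3): S=190.9209, (K−S)⁺=0.0000, hold=0.0000 ⇒ V=0.0000 continue  boundary S*=-
step 2: (k=2,j=0): S=118.2417, (K−S)⁺=0.0000, hold=5.4981 ⇒ V=5.4981 continue | (k=2,j=1): S=143.2200, (K−S)⁺=0.0000, hold=1.1163 ⇒ V=1.1163 continue | (k=2,j=2): S=173.4750, (K−S)⁺=0.0000, hold=0.1045 ⇒ V=0.1045 continue  boundary S*=-
step 1: (k=1,j=0): S=130.1329, (K−S)⁺=0.0000, hold=2.9745 ⇒ V=2.9745 continue | (k=1,j=1): S=157.6232, (K−S)⁺=0.0000, hold=0.5362 ⇒ V=0.5362 continue  boundary S*=-
step 0: (k=0,j=0): S=143.2200, (K−S)⁺=0.0000, hold=1.5716 ⇒ V=1.5716 continue  boundary S*=-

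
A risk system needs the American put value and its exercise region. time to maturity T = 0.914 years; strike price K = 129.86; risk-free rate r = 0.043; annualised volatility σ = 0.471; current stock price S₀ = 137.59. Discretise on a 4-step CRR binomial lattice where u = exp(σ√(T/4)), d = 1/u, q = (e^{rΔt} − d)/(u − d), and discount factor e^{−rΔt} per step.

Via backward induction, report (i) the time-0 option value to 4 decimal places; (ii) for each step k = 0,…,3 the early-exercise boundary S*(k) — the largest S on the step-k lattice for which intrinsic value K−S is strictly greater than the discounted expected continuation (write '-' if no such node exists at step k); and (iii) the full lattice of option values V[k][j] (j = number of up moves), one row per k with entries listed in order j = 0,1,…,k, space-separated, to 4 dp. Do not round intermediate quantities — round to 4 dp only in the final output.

Δt=0.22850  u=1.25251  d=0.79840  q=0.46569  discount=0.99022
step 4 (expiry): payoffs max(K−S,0) = 73.9527 42.1543 0.0000 0.0000 0.0000
step 3: (k=3,j=0): S=70.0242, (K−S)⁺=59.8358, hold=58.5661 ⇒ V=59.8358 exercise | (k=3,j=1): S=109.8518, (K−S)⁺=20.0082, hold=22.3031 ⇒ V=22.3031 continue | (k=3,j=2): S=172.3322, (K−S)⁺=0.0000, hold=0.0000 ⇒ V=0.0000 continue | (k=3,j=3): S=270.3496, (K−S)⁺=0.0000, hold=0.0000 ⇒ V=0.0000 continue  boundary S*=70.0242
step 2: (k=2,j=0): S=87.7057, (K−S)⁺=42.1543, hold=41.9429 ⇒ V=42.1543 exercise | (k=2,j=1): S=137.5900, (K−S)⁺=0.0000, hold=11.8002 ⇒ V=11.8002 continue | (k=2,j=2): S=215.8470, (K−S)⁺=0.0000, hold=0.0000 ⇒ V=0.0000 continue  boundary S*=87.7057
step 1: (k=1,j=0): S=109.8518, (K−S)⁺=20.0082, hold=27.7446 ⇒ V=27.7446 continue | (k=1,j=1): S=172.3322, (K−S)⁺=0.0000, hold=6.2433 ⇒ V=6.2433 continue  boundary S*=-
step 0: (k=0,j=0): S=137.5900, (K−S)⁺=0.0000, hold=17.5582 ⇒ V=17.5582 continue  boundary S*=-

price = 17.5582
boundary = - - 87.7057 70.0242
tree:
17.5582
27.7446 6.2433
42.1543 11.8002 0.0000
59.8358 22.3031 0.0000 0.0000
73.9527 42.1543 0.0000 0.0000 0.0000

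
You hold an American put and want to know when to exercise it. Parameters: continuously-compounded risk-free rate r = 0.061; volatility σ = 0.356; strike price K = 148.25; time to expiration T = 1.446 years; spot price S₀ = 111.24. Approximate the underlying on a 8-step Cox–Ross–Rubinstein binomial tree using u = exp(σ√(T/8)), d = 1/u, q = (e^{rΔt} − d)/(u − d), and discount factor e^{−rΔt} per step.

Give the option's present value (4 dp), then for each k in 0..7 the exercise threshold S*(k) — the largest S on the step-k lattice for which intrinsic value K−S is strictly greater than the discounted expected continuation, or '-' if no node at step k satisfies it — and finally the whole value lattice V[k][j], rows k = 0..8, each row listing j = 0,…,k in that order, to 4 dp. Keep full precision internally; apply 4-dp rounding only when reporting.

Δt=0.18075  u=1.16341  d=0.85954  q=0.49872  discount=0.98903
step 8 (expiry): payoffs max(K−S,0) = 115.1057 103.3887 87.5295 66.0640 37.0100 0.0000 0.0000 0.0000 0.0000
step 7: (k=7,j=0): S=38.5603, (K−S)⁺=109.6897, hold=108.0641 ⇒ V=109.6897 exercise | (k=7,j=1): S=52.1920, (K−S)⁺=96.0580, hold=94.4325 ⇒ V=96.0580 exercise | (k=7,j=2): S=70.6426, (K−S)⁺=77.6074, hold=75.9818 ⇒ V=77.6074 exercise | (k=7,j=3): S=95.6158, (K−S)⁺=52.6342, hold=51.0086 ⇒ V=52.6342 exercise | (k=7,j=4): S=129.4173, (K−S)⁺=18.8327, hold=18.3489 ⇒ V=18.8327 exercise | (k=7,j=5): S=175.1683, (K−S)⁺=0.0000, hold=0.0000 ⇒ V=0.0000 continue | (k=7,j=6): S=237.0928, (K−S)⁺=0.0000, hold=0.0000 ⇒ V=0.0000 continue | (k=7,j=7): S=320.9086, (K−S)⁺=0.0000, hold=0.0000 ⇒ V=0.0000 continue  boundary S*=129.4173
step 6: (k=6,j=0): S=44.8613, (K−S)⁺=103.3887, hold=101.7631 ⇒ V=103.3887 exercise | (k=6,j=1): S=60.7205, (K−S)⁺=87.5295, hold=85.9040 ⇒ V=87.5295 exercise | (k=6,j=2): S=82.1860, (K−S)⁺=66.0640, hold=64.4384 ⇒ V=66.0640 exercise | (k=6,j=3): S=111.2400, (K−S)⁺=37.0100, hold=35.3844 ⇒ V=37.0100 exercise | (k=6,j=4): S=150.5650, (K−S)⁺=0.0000, hold=9.3369 ⇒ V=9.3369 continue | (k=6,j=5): S=203.7919, (K−S)⁺=0.0000, hold=0.0000 ⇒ V=0.0000 continue | (k=6,j=6): S=275.8353, (K−S)⁺=0.0000, hold=0.0000 ⇒ V=0.0000 continue  boundary S*=111.2400
step 5: (k=5,j=0): S=52.1920, (K−S)⁺=96.0580, hold=94.4325 ⇒ V=96.0580 exercise | (k=5,j=1): S=70.6426, (K−S)⁺=77.6074, hold=75.9818 ⇒ V=77.6074 exercise | (k=5,j=2): S=95.6158, (K−S)⁺=52.6342, hold=51.0086 ⇒ V=52.6342 exercise | (k=5,j=3): S=129.4173, (K−S)⁺=18.8327, hold=22.9544 ⇒ V=22.9544 continue | (k=5,j=4): S=175.1683, (K−S)⁺=0.0000, hold=4.6291 ⇒ V=4.6291 continue | (k=5,j=5): S=237.0928, (K−S)⁺=0.0000, hold=0.0000 ⇒ V=0.0000 continue  boundary S*=95.6158
step 4: (k=4,j=0): S=60.7205, (K−S)⁺=87.5295, hold=85.9040 ⇒ V=87.5295 exercise | (k=4,j=1): S=82.1860, (K−S)⁺=66.0640, hold=64.4384 ⇒ V=66.0640 exercise | (k=4,j=2): S=111.2400, (K−S)⁺=37.0100, hold=37.4175 ⇒ V=37.4175 continue | (k=4,j=3): S=150.5650, (K−S)⁺=0.0000, hold=13.6637 ⇒ V=13.6637 continue | (k=4,j=4): S=203.7919, (K−S)⁺=0.0000, hold=2.2950 ⇒ V=2.2950 continue  boundary S*=82.1860
step 3: (k=3,j=0): S=70.6426, (K−S)⁺=77.6074, hold=75.9818 ⇒ V=77.6074 exercise | (k=3,j=1): S=95.6158, (K−S)⁺=52.6342, hold=51.2096 ⇒ V=52.6342 exercise | (k=3,j=2): S=129.4173, (K−S)⁺=18.8327, hold=25.2906 ⇒ V=25.2906 continue | (k=3,j=3): S=175.1683, (K−S)⁺=0.0000, hold=7.9063 ⇒ V=7.9063 continue  boundary S*=95.6158
step 2: (k=2,j=0): S=82.1860, (K−S)⁺=66.0640, hold=64.4384 ⇒ V=66.0640 exercise | (k=2,j=1): S=111.2400, (K−S)⁺=37.0100, hold=38.5698 ⇒ V=38.5698 continue | (k=2,j=2): S=150.5650, (K−S)⁺=0.0000, hold=16.4384 ⇒ V=16.4384 continue  boundary S*=82.1860
step 1: (k=1,j=0): S=95.6158, (K−S)⁺=52.6342, hold=51.7780 ⇒ V=52.6342 exercise | (k=1,j=1): S=129.4173, (K−S)⁺=18.8327, hold=27.2305 ⇒ V=27.2305 continue  boundary S*=95.6158
step 0: (k=0,j=0): S=111.2400, (K−S)⁺=37.0100, hold=39.5267 ⇒ V=39.5267 continue  boundary S*=-

price = 39.5267
boundary = - 95.6158 82.1860 95.6158 82.1860 95.6158 111.2400 129.4173
tree:
39.5267
52.6342 27.2305
66.0640 38.5698 16.4384
77.6074 52.6342 25.2906 7.9063
87.5295 66.0640 37.4175 13.6637 2.2950
96.0580 77.6074 52.6342 22.9544 4.6291 0.0000
103.3887 87.5295 66.0640 37.0100 9.3369 0.0000 0.0000
109.6897 96.0580 77.6074 52.6342 18.8327 0.0000 0.0000 0.0000
115.1057 103.3887 87.5295 66.0640 37.0100 0.0000 0.0000 0.0000 0.0000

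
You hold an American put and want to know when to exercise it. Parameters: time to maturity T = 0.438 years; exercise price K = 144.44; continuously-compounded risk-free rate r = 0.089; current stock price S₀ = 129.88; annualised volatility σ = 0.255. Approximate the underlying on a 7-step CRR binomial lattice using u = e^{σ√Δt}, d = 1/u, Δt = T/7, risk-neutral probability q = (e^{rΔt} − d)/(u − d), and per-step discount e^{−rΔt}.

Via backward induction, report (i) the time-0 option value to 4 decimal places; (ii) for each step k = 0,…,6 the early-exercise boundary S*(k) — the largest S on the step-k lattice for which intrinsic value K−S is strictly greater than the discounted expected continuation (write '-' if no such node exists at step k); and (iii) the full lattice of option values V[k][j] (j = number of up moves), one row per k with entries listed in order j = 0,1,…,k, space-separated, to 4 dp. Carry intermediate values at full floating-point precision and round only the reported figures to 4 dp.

params: Δt=0.06257 u=1.06586 d=0.93821 q=0.52780 e^(-rΔt)=0.99445
t_7 payoffs: 61.3349 50.0270 37.1804 22.5859 6.0055 0.0000 0.0000 0.0000
t_6: node(6,0) S=88.5788 payoff=55.8612 vs cont=55.0591 → 55.8612 [stop]  node(6,1) S=100.6315 payoff=43.8085 vs cont=43.0064 → 43.8085 [stop]  node(6,2) S=114.3242 payoff=30.1158 vs cont=29.3137 → 30.1158 [stop]  node(6,3) S=129.8800 payoff=14.5600 vs cont=13.7579 → 14.5600 [stop]  node(6,4) S=147.5525 payoff=0.0000 vs cont=2.8200 → 2.8200 [wait]  node(6,5) S=167.6296 payoff=0.0000 vs cont=0.0000 → 0.0000 [wait]  node(6,6) S=190.4385 payoff=0.0000 vs cont=0.0000 → 0.0000 [wait]  ⇒ S*(6)=129.8800
t_5: node(5,0) S=94.4130 payoff=50.0270 vs cont=49.2249 → 50.0270 [stop]  node(5,1) S=107.2596 payoff=37.1804 vs cont=36.3783 → 37.1804 [stop]  node(5,2) S=121.8541 payoff=22.5859 vs cont=21.7838 → 22.5859 [stop]  node(5,3) S=138.4345 payoff=6.0055 vs cont=8.3172 → 8.3172 [wait]  node(5,4) S=157.2710 payoff=0.0000 vs cont=1.3242 → 1.3242 [wait]  node(5,5) S=178.6704 payoff=0.0000 vs cont=0.0000 → 0.0000 [wait]  ⇒ S*(5)=121.8541
t_4: node(4,0) S=100.6315 payoff=43.8085 vs cont=43.0064 → 43.8085 [stop]  node(4,1) S=114.3242 payoff=30.1158 vs cont=29.3137 → 30.1158 [stop]  node(4,2) S=129.8800 payoff=14.5600 vs cont=14.9712 → 14.9712 [wait]  node(4,3) S=147.5525 payoff=0.0000 vs cont=4.6006 → 4.6006 [wait]  node(4,4) S=167.6296 payoff=0.0000 vs cont=0.6218 → 0.6218 [wait]  ⇒ S*(4)=114.3242
t_3: node(3,0) S=107.2596 payoff=37.1804 vs cont=36.3783 → 37.1804 [stop]  node(3,1) S=121.8541 payoff=22.5859 vs cont=21.9996 → 22.5859 [stop]  node(3,2) S=138.4345 payoff=6.0055 vs cont=9.4448 → 9.4448 [wait]  node(3,3) S=157.2710 payoff=0.0000 vs cont=2.4867 → 2.4867 [wait]  ⇒ S*(3)=121.8541
t_2: node(2,0) S=114.3242 payoff=30.1158 vs cont=29.3137 → 30.1158 [stop]  node(2,1) S=129.8800 payoff=14.5600 vs cont=15.5631 → 15.5631 [wait]  node(2,2) S=147.5525 payoff=0.0000 vs cont=5.7402 → 5.7402 [wait]  ⇒ S*(2)=114.3242
t_1: node(1,0) S=121.8541 payoff=22.5859 vs cont=22.3102 → 22.5859 [stop]  node(1,1) S=138.4345 payoff=6.0055 vs cont=10.3209 → 10.3209 [wait]  ⇒ S*(1)=121.8541
t_0: node(0,0) S=129.8800 payoff=14.5600 vs cont=16.0229 → 16.0229 [wait]  ⇒ S*(0)=-

price = 16.0229
boundary = - 121.8541 114.3242 121.8541 114.3242 121.8541 129.8800
tree:
16.0229
22.5859 10.3209
30.1158 15.5631 5.7402
37.1804 22.5859 9.4448 2.4867
43.8085 30.1158 14.9712 4.6006 0.6218
50.0270 37.1804 22.5859 8.3172 1.3242 0.0000
55.8612 43.8085 30.1158 14.5600 2.8200 0.0000 0.0000
61.3349 50.0270 37.1804 22.5859 6.0055 0.0000 0.0000 0.0000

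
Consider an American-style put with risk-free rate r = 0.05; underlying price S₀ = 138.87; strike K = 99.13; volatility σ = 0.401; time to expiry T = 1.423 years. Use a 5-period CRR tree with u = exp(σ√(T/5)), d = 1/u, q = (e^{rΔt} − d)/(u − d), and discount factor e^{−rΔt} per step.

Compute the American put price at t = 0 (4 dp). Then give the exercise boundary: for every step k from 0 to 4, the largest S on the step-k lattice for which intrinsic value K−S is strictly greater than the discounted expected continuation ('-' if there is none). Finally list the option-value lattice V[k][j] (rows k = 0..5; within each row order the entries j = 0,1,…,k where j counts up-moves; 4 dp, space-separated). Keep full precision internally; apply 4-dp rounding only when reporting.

Δt=0.28460  u=1.23853  d=0.80741  q=0.47996  discount=0.98587
step 5 (expiry): payoffs max(K−S,0) = 51.4786 26.0348 0.0000 0.0000 0.0000 0.0000
step 4: (k=4,j=0): S=59.0177, (K−S)⁺=40.1123, hold=38.7117 ⇒ V=40.1123 exercise | (k=4,j=1): S=90.5306, (K−S)⁺=8.5994, hold=13.3477 ⇒ V=13.3477 continue | (k=4,j=2): S=138.8700, (K−S)⁺=0.0000, hold=0.0000 ⇒ V=0.0000 continue | (k=4,j=3): S=213.0205, (K−S)⁺=0.0000, hold=0.0000 ⇒ V=0.0000 continue | (k=4,j=4): S=326.7642, (K−S)⁺=0.0000, hold=0.0000 ⇒ V=0.0000 continue  boundary S*=59.0177
step 3: (k=3,j=0): S=73.0952, (K−S)⁺=26.0348, hold=26.8810 ⇒ V=26.8810 continue | (k=3,j=1): S=112.1249, (K−S)⁺=0.0000, hold=6.8432 ⇒ V=6.8432 continue | (k=3,j=2): S=171.9947, (K−S)⁺=0.0000, hold=0.0000 ⇒ V=0.0000 continue | (k=3,j=3): S=263.8323, (K−S)⁺=0.0000, hold=0.0000 ⇒ V=0.0000 continue  boundary S*=-
step 2: (k=2,j=0): S=90.5306, (K−S)⁺=8.5994, hold=17.0196 ⇒ V=17.0196 continue | (k=2,j=1): S=138.8700, (K−S)⁺=0.0000, hold=3.5084 ⇒ V=3.5084 continue | (k=2,j=2): S=213.0205, (K−S)⁺=0.0000, hold=0.0000 ⇒ V=0.0000 continue  boundary S*=-
step 1: (k=1,j=0): S=112.1249, (K−S)⁺=0.0000, hold=10.3859 ⇒ V=10.3859 continue | (k=1,j=1): S=171.9947, (K−S)⁺=0.0000, hold=1.7987 ⇒ V=1.7987 continue  boundary S*=-
step 0: (k=0,j=0): S=138.8700, (K−S)⁺=0.0000, hold=6.1758 ⇒ V=6.1758 continue  boundary S*=-

price = 6.1758
boundary = - - - - 59.0177
tree:
6.1758
10.3859 1.7987
17.0196 3.5084 0.0000
26.8810 6.8432 0.0000 0.0000
40.1123 13.3477 0.0000 0.0000 0.0000
51.4786 26.0348 0.0000 0.0000 0.0000 0.0000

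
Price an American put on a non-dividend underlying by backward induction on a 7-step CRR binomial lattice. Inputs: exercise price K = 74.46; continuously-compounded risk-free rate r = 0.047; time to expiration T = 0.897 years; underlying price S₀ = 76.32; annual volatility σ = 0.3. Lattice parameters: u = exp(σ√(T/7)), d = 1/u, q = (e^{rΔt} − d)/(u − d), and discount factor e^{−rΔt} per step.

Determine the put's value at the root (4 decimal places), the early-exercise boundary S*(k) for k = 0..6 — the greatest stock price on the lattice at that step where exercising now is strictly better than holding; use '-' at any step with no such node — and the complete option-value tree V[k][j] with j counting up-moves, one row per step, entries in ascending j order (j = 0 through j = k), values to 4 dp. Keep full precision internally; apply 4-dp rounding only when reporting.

params: Δt=0.12814 u=1.11337 d=0.89817 q=0.50125 e^(-rΔt)=0.99400
t_7 payoffs: 38.4716 29.8491 19.1606 5.9113 0.0000 0.0000 0.0000 0.0000
t_6: node(6,0) S=40.0684 payoff=34.3916 vs cont=33.9445 → 34.3916 [stop]  node(6,1) S=49.6685 payoff=24.7915 vs cont=24.3444 → 24.7915 [stop]  node(6,2) S=61.5686 payoff=12.8914 vs cont=12.4443 → 12.8914 [stop]  node(6,3) S=76.3200 payoff=0.0000 vs cont=2.9306 → 2.9306 [wait]  node(6,4) S=94.6057 payoff=0.0000 vs cont=0.0000 → 0.0000 [wait]  node(6,5) S=117.2724 payoff=0.0000 vs cont=0.0000 → 0.0000 [wait]  node(6,6) S=145.3700 payoff=0.0000 vs cont=0.0000 → 0.0000 [wait]  ⇒ S*(6)=61.5686
t_5: node(5,0) S=44.6109 payoff=29.8491 vs cont=29.4019 → 29.8491 [stop]  node(5,1) S=55.2994 payoff=19.1606 vs cont=18.7135 → 19.1606 [stop]  node(5,2) S=68.5487 payoff=5.9113 vs cont=7.8511 → 7.8511 [wait]  node(5,3) S=84.9724 payoff=0.0000 vs cont=1.4529 → 1.4529 [wait]  node(5,4) S=105.3311 payoff=0.0000 vs cont=0.0000 → 0.0000 [wait]  node(5,5) S=130.5676 payoff=0.0000 vs cont=0.0000 → 0.0000 [wait]  ⇒ S*(5)=55.2994
t_4: node(4,0) S=49.6685 payoff=24.7915 vs cont=24.3444 → 24.7915 [stop]  node(4,1) S=61.5686 payoff=12.8914 vs cont=13.4107 → 13.4107 [wait]  node(4,2) S=76.3200 payoff=0.0000 vs cont=4.6161 → 4.6161 [wait]  node(4,3) S=94.6057 payoff=0.0000 vs cont=0.7203 → 0.7203 [wait]  node(4,4) S=117.2724 payoff=0.0000 vs cont=0.0000 → 0.0000 [wait]  ⇒ S*(4)=49.6685
t_3: node(3,0) S=55.2994 payoff=19.1606 vs cont=18.9723 → 19.1606 [stop]  node(3,1) S=68.5487 payoff=5.9113 vs cont=8.9484 → 8.9484 [wait]  node(3,2) S=84.9724 payoff=0.0000 vs cont=2.6473 → 2.6473 [wait]  node(3,3) S=105.3311 payoff=0.0000 vs cont=0.3571 → 0.3571 [wait]  ⇒ S*(3)=55.2994
t_2: node(2,0) S=61.5686 payoff=12.8914 vs cont=13.9574 → 13.9574 [wait]  node(2,1) S=76.3200 payoff=0.0000 vs cont=5.7552 → 5.7552 [wait]  node(2,2) S=94.6057 payoff=0.0000 vs cont=1.4903 → 1.4903 [wait]  ⇒ S*(2)=-
t_1: node(1,0) S=68.5487 payoff=5.9113 vs cont=9.7869 → 9.7869 [wait]  node(1,1) S=84.9724 payoff=0.0000 vs cont=3.5957 → 3.5957 [wait]  ⇒ S*(1)=-
t_0: node(0,0) S=76.3200 payoff=0.0000 vs cont=6.6435 → 6.6435 [wait]  ⇒ S*(0)=-

price = 6.6435
boundary = - - - 55.2994 49.6685 55.2994 61.5686
tree:
6.6435
9.7869 3.5957
13.9574 5.7552 1.4903
19.1606 8.9484 2.6473 0.3571
24.7915 13.4107 4.6161 0.7203 0.0000
29.8491 19.1606 7.8511 1.4529 0.0000 0.0000
34.3916 24.7915 12.8914 2.9306 0.0000 0.0000 0.0000
38.4716 29.8491 19.1606 5.9113 0.0000 0.0000 0.0000 0.0000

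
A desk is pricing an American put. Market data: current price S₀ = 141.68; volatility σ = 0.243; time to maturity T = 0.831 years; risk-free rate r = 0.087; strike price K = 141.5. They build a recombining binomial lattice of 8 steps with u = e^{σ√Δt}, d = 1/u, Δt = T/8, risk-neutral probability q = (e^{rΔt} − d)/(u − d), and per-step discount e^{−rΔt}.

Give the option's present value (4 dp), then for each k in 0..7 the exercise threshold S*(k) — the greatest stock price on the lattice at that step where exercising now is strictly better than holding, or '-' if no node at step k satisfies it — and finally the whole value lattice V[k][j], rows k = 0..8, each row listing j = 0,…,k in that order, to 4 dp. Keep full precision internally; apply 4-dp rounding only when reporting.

Δt=0.10387, u=1.08147, d=0.92467, q=0.53833, disc=e^(-rΔt)=0.99100
k=8 terminal: V=max(K-S,0) → 65.7812 52.9416 37.9247 20.3615 0.0000 0.0000 0.0000 0.0000 0.0000
k=7: j=0 S=81.8874 intr=59.6126 cont=58.3396 V=59.6126[EX]; j=1 S=95.7730 intr=45.7270 cont=44.4540 V=45.7270[EX]; j=2 S=112.0132 intr=29.4868 cont=28.2138 V=29.4868[EX]; j=3 S=131.0073 intr=10.4927 cont=9.3157 V=10.4927[EX]; j=4 S=153.2222 intr=0.0000 cont=0.0000 V=0.0000[hold]; j=5 S=179.2041 intr=0.0000 cont=0.0000 V=0.0000[hold]; j=6 S=209.5917 intr=0.0000 cont=0.0000 V=0.0000[hold]; j=7 S=245.1321 intr=0.0000 cont=0.0000 V=0.0000[hold]  S*(7)=131.0073
k=6: j=0 S=88.5584 intr=52.9416 cont=51.6686 V=52.9416[EX]; j=1 S=103.5753 intr=37.9247 cont=36.6517 V=37.9247[EX]; j=2 S=121.1385 intr=20.3615 cont=19.0885 V=20.3615[EX]; j=3 S=141.6800 intr=0.0000 cont=4.8006 V=4.8006[hold]; j=4 S=165.7047 intr=0.0000 cont=0.0000 V=0.0000[hold]; j=5 S=193.8032 intr=0.0000 cont=0.0000 V=0.0000[hold]; j=6 S=226.6664 intr=0.0000 cont=0.0000 V=0.0000[hold]  S*(6)=121.1385
k=5: j=0 S=95.7730 intr=45.7270 cont=44.4540 V=45.7270[EX]; j=1 S=112.0132 intr=29.4868 cont=28.2138 V=29.4868[EX]; j=2 S=131.0073 intr=10.4927 cont=11.8768 V=11.8768[hold]; j=3 S=153.2222 intr=0.0000 cont=2.1964 V=2.1964[hold]; j=4 S=179.2041 intr=0.0000 cont=0.0000 V=0.0000[hold]; j=5 S=209.5917 intr=0.0000 cont=0.0000 V=0.0000[hold]  S*(5)=112.0132
k=4: j=0 S=103.5753 intr=37.9247 cont=36.6517 V=37.9247[EX]; j=1 S=121.1385 intr=20.3615 cont=19.8268 V=20.3615[EX]; j=2 S=141.6800 intr=0.0000 cont=6.6056 V=6.6056[hold]; j=3 S=165.7047 intr=0.0000 cont=1.0049 V=1.0049[hold]; j=4 S=193.8032 intr=0.0000 cont=0.0000 V=0.0000[hold]  S*(4)=121.1385
k=3: j=0 S=112.0132 intr=29.4868 cont=28.2138 V=29.4868[EX]; j=1 S=131.0073 intr=10.4927 cont=12.8397 V=12.8397[hold]; j=2 S=153.2222 intr=0.0000 cont=3.5583 V=3.5583[hold]; j=3 S=179.2041 intr=0.0000 cont=0.4598 V=0.4598[hold]  S*(3)=112.0132
k=2: j=0 S=121.1385 intr=20.3615 cont=20.3406 V=20.3615[EX]; j=1 S=141.6800 intr=0.0000 cont=7.7727 V=7.7727[hold]; j=2 S=165.7047 intr=0.0000 cont=1.8732 V=1.8732[hold]  S*(2)=121.1385
k=1: j=0 S=131.0073 intr=10.4927 cont=13.4624 V=13.4624[hold]; j=1 S=153.2222 intr=0.0000 cont=4.5555 V=4.5555[hold]  S*(1)=-
k=0: j=0 S=141.6800 intr=0.0000 cont=8.5896 V=8.5896[hold]  S*(0)=-

price = 8.5896
boundary = - - 121.1385 112.0132 121.1385 112.0132 121.1385 131.0073
tree:
8.5896
13.4624 4.5555
20.3615 7.7727 1.8732
29.4868 12.8397 3.5583 0.4598
37.9247 20.3615 6.6056 1.0049 0.0000
45.7270 29.4868 11.8768 2.1964 0.0000 0.0000
52.9416 37.9247 20.3615 4.8006 0.0000 0.0000 0.0000
59.6126 45.7270 29.4868 10.4927 0.0000 0.0000 0.0000 0.0000
65.7812 52.9416 37.9247 20.3615 0.0000 0.0000 0.0000 0.0000 0.0000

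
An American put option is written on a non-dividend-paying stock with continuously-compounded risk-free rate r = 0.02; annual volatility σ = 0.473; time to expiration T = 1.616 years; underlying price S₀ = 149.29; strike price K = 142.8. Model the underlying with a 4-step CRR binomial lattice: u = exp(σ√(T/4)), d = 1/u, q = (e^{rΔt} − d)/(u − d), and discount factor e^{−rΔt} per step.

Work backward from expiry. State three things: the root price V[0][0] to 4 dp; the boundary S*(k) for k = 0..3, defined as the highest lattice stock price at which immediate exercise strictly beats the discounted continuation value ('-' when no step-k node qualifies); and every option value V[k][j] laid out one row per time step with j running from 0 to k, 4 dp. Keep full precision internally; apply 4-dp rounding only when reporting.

price = 28.0628
boundary = - - 81.8267 60.5797
tree:
28.0628
42.1752 10.5249
60.9733 18.9027 0.0000
82.2203 33.9494 0.0000 0.0000
97.9503 60.9733 0.0000 0.0000 0.0000

Δt=0.40400, u=1.35073, d=0.74034, q=0.43869, disc=e^(-rΔt)=0.99195
k=4 terminal: V=max(K-S,0) → 97.9503 60.9733 0.0000 0.0000 0.0000
k=3: j=0 S=60.5797 intr=82.2203 cont=81.0711 V=82.2203[EX]; j=1 S=110.5256 intr=32.2744 cont=33.9494 V=33.9494[hold]; j=2 S=201.6501 intr=0.0000 cont=0.0000 V=0.0000[hold]; j=3 S=367.9037 intr=0.0000 cont=0.0000 V=0.0000[hold]  S*(3)=60.5797
k=2: j=0 S=81.8267 intr=60.9733 cont=60.5530 V=60.9733[EX]; j=1 S=149.2900 intr=0.0000 cont=18.9027 V=18.9027[hold]; j=2 S=272.3744 intr=0.0000 cont=0.0000 V=0.0000[hold]  S*(2)=81.8267
k=1: j=0 S=110.5256 intr=32.2744 cont=42.1752 V=42.1752[hold]; j=1 S=201.6501 intr=0.0000 cont=10.5249 V=10.5249[hold]  S*(1)=-
k=0: j=0 S=149.2900 intr=0.0000 cont=28.0628 V=28.0628[hold]  S*(0)=-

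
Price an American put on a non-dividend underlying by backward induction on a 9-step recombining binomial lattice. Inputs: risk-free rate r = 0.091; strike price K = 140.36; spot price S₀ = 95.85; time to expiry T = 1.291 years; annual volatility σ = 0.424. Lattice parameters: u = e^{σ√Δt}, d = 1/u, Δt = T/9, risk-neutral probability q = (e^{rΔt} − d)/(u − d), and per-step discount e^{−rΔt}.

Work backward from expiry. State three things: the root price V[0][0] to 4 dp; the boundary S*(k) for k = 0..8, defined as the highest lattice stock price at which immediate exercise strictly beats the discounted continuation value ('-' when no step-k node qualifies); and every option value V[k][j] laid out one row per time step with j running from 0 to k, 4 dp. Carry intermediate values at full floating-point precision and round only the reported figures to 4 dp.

params: Δt=0.14344 u=1.17420 d=0.85164 q=0.50067 e^(-rΔt)=0.98703
t_9 payoffs: 117.7699 109.2141 97.4178 81.1538 58.7299 27.8130 0.0000 0.0000 0.0000 0.0000
t_8: node(8,0) S=26.5252 payoff=113.8348 vs cont=112.0145 → 113.8348 [stop]  node(8,1) S=36.5715 payoff=103.7885 vs cont=101.9683 → 103.7885 [stop]  node(8,2) S=50.4226 payoff=89.9374 vs cont=88.1171 → 89.9374 [stop]  node(8,3) S=69.5199 payoff=70.8401 vs cont=69.0199 → 70.8401 [stop]  node(8,4) S=95.8500 payoff=44.5100 vs cont=42.6897 → 44.5100 [stop]  node(8,5) S=132.1525 payoff=8.2075 vs cont=13.7077 → 13.7077 [wait]  node(8,6) S=182.2043 payoff=0.0000 vs cont=0.0000 → 0.0000 [wait]  node(8,7) S=251.2128 payoff=0.0000 vs cont=0.0000 → 0.0000 [wait]  node(8,8) S=346.3579 payoff=0.0000 vs cont=0.0000 → 0.0000 [wait]  ⇒ S*(8)=95.8500
t_7: node(7,0) S=31.1459 payoff=109.2141 vs cont=107.3938 → 109.2141 [stop]  node(7,1) S=42.9422 payoff=97.4178 vs cont=95.5976 → 97.4178 [stop]  node(7,2) S=59.2062 payoff=81.1538 vs cont=79.3335 → 81.1538 [stop]  node(7,3) S=81.6301 payoff=58.7299 vs cont=56.9096 → 58.7299 [stop]  node(7,4) S=112.5470 payoff=27.8130 vs cont=28.7109 → 28.7109 [wait]  node(7,5) S=155.1733 payoff=0.0000 vs cont=6.7558 → 6.7558 [wait]  node(7,6) S=213.9441 payoff=0.0000 vs cont=0.0000 → 0.0000 [wait]  node(7,7) S=294.9738 payoff=0.0000 vs cont=0.0000 → 0.0000 [wait]  ⇒ S*(7)=81.6301
t_6: node(6,0) S=36.5715 payoff=103.7885 vs cont=101.9683 → 103.7885 [stop]  node(6,1) S=50.4226 payoff=89.9374 vs cont=88.1171 → 89.9374 [stop]  node(6,2) S=69.5199 payoff=70.8401 vs cont=69.0199 → 70.8401 [stop]  node(6,3) S=95.8500 payoff=44.5100 vs cont=43.1334 → 44.5100 [stop]  node(6,4) S=132.1525 payoff=8.2075 vs cont=17.4888 → 17.4888 [wait]  node(6,5) S=182.2043 payoff=0.0000 vs cont=3.3296 → 3.3296 [wait]  node(6,6) S=251.2128 payoff=0.0000 vs cont=0.0000 → 0.0000 [wait]  ⇒ S*(6)=95.8500
t_5: node(5,0) S=42.9422 payoff=97.4178 vs cont=95.5976 → 97.4178 [stop]  node(5,1) S=59.2062 payoff=81.1538 vs cont=79.3335 → 81.1538 [stop]  node(5,2) S=81.6301 payoff=58.7299 vs cont=56.9096 → 58.7299 [stop]  node(5,3) S=112.5470 payoff=27.8130 vs cont=30.5794 → 30.5794 [wait]  node(5,4) S=155.1733 payoff=0.0000 vs cont=10.2648 → 10.2648 [wait]  node(5,5) S=213.9441 payoff=0.0000 vs cont=1.6410 → 1.6410 [wait]  ⇒ S*(5)=81.6301
t_4: node(4,0) S=50.4226 payoff=89.9374 vs cont=88.1171 → 89.9374 [stop]  node(4,1) S=69.5199 payoff=70.8401 vs cont=69.0199 → 70.8401 [stop]  node(4,2) S=95.8500 payoff=44.5100 vs cont=44.0568 → 44.5100 [stop]  node(4,3) S=132.1525 payoff=8.2075 vs cont=20.1437 → 20.1437 [wait]  node(4,4) S=182.2043 payoff=0.0000 vs cont=5.8700 → 5.8700 [wait]  ⇒ S*(4)=95.8500
t_3: node(3,0) S=59.2062 payoff=81.1538 vs cont=79.3335 → 81.1538 [stop]  node(3,1) S=81.6301 payoff=58.7299 vs cont=56.9096 → 58.7299 [stop]  node(3,2) S=112.5470 payoff=27.8130 vs cont=31.8914 → 31.8914 [wait]  node(3,3) S=155.1733 payoff=0.0000 vs cont=12.8287 → 12.8287 [wait]  ⇒ S*(3)=81.6301
t_2: node(2,0) S=69.5199 payoff=70.8401 vs cont=69.0199 → 70.8401 [stop]  node(2,1) S=95.8500 payoff=44.5100 vs cont=44.7052 → 44.7052 [wait]  node(2,2) S=132.1525 payoff=8.2075 vs cont=22.0574 → 22.0574 [wait]  ⇒ S*(2)=69.5199
t_1: node(1,0) S=81.6301 payoff=58.7299 vs cont=57.0060 → 58.7299 [stop]  node(1,1) S=112.5470 payoff=27.8130 vs cont=32.9333 → 32.9333 [wait]  ⇒ S*(1)=81.6301
t_0: node(0,0) S=95.8500 payoff=44.5100 vs cont=45.2201 → 45.2201 [wait]  ⇒ S*(0)=-

price = 45.2201
boundary = - 81.6301 69.5199 81.6301 95.8500 81.6301 95.8500 81.6301 95.8500
tree:
45.2201
58.7299 32.9333
70.8401 44.7052 22.0574
81.1538 58.7299 31.8914 12.8287
89.9374 70.8401 44.5100 20.1437 5.8700
97.4178 81.1538 58.7299 30.5794 10.2648 1.6410
103.7885 89.9374 70.8401 44.5100 17.4888 3.3296 0.0000
109.2141 97.4178 81.1538 58.7299 28.7109 6.7558 0.0000 0.0000
113.8348 103.7885 89.9374 70.8401 44.5100 13.7077 0.0000 0.0000 0.0000
117.7699 109.2141 97.4178 81.1538 58.7299 27.8130 0.0000 0.0000 0.0000 0.0000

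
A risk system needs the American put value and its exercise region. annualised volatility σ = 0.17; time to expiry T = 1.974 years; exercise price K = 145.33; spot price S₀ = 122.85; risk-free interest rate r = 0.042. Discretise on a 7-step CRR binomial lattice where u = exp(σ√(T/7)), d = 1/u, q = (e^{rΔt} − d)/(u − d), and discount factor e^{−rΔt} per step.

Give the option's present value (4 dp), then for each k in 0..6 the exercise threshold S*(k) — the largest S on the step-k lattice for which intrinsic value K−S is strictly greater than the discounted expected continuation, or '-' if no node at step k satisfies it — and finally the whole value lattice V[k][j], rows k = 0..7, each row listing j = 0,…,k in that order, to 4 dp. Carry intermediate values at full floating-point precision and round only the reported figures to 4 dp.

Δt=0.28200, u=1.09448, d=0.91368, q=0.54335, disc=e^(-rΔt)=0.98823
k=7 terminal: V=max(K-S,0) → 80.0275 67.1055 51.6265 33.0846 10.8736 0.0000 0.0000 0.0000
k=6: j=0 S=71.4721 intr=73.8579 cont=72.1468 V=73.8579[EX]; j=1 S=85.6149 intr=59.7151 cont=58.0040 V=59.7151[EX]; j=2 S=102.5563 intr=42.7737 cont=41.0626 V=42.7737[EX]; j=3 S=122.8500 intr=22.4800 cont=20.7689 V=22.4800[EX]; j=4 S=147.1594 intr=0.0000 cont=4.9070 V=4.9070[hold]; j=5 S=176.2792 intr=0.0000 cont=0.0000 V=0.0000[hold]; j=6 S=211.1611 intr=0.0000 cont=0.0000 V=0.0000[hold]  S*(6)=122.8500
k=5: j=0 S=78.2245 intr=67.1055 cont=65.3944 V=67.1055[EX]; j=1 S=93.7035 intr=51.6265 cont=49.9154 V=51.6265[EX]; j=2 S=112.2454 intr=33.0846 cont=31.3734 V=33.0846[EX]; j=3 S=134.4564 intr=10.8736 cont=12.7795 V=12.7795[hold]; j=4 S=161.0626 intr=0.0000 cont=2.2144 V=2.2144[hold]; j=5 S=192.9335 intr=0.0000 cont=0.0000 V=0.0000[hold]  S*(5)=112.2454
k=4: j=0 S=85.6149 intr=59.7151 cont=58.0040 V=59.7151[EX]; j=1 S=102.5563 intr=42.7737 cont=41.0626 V=42.7737[EX]; j=2 S=122.8500 intr=22.4800 cont=21.7923 V=22.4800[EX]; j=3 S=147.1594 intr=0.0000 cont=6.9561 V=6.9561[hold]; j=4 S=176.2792 intr=0.0000 cont=0.9993 V=0.9993[hold]  S*(4)=122.8500
k=3: j=0 S=93.7035 intr=51.6265 cont=49.9154 V=51.6265[EX]; j=1 S=112.2454 intr=33.0846 cont=31.3734 V=33.0846[EX]; j=2 S=134.4564 intr=10.8736 cont=13.8798 V=13.8798[hold]; j=3 S=161.0626 intr=0.0000 cont=3.6757 V=3.6757[hold]  S*(3)=112.2454
k=2: j=0 S=102.5563 intr=42.7737 cont=41.0626 V=42.7737[EX]; j=1 S=122.8500 intr=22.4800 cont=22.3831 V=22.4800[EX]; j=2 S=147.1594 intr=0.0000 cont=8.2373 V=8.2373[hold]  S*(2)=122.8500
k=1: j=0 S=112.2454 intr=33.0846 cont=31.3734 V=33.0846[EX]; j=1 S=134.4564 intr=10.8736 cont=14.5677 V=14.5677[hold]  S*(1)=112.2454
k=0: j=0 S=122.8500 intr=22.4800 cont=22.7525 V=22.7525[hold]  S*(0)=-

price = 22.7525
boundary = - 112.2454 122.8500 112.2454 122.8500 112.2454 122.8500
tree:
22.7525
33.0846 14.5677
42.7737 22.4800 8.2373
51.6265 33.0846 13.8798 3.6757
59.7151 42.7737 22.4800 6.9561 0.9993
67.1055 51.6265 33.0846 12.7795 2.2144 0.0000
73.8579 59.7151 42.7737 22.4800 4.9070 0.0000 0.0000
80.0275 67.1055 51.6265 33.0846 10.8736 0.0000 0.0000 0.0000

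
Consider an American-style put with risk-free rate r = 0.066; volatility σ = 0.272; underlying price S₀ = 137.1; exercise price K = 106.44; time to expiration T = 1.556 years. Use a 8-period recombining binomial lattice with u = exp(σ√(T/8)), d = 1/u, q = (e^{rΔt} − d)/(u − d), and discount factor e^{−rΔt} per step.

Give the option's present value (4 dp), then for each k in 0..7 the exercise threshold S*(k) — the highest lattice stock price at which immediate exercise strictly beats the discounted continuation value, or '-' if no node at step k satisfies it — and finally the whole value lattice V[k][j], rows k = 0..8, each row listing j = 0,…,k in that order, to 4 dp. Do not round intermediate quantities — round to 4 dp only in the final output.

params: Δt=0.19450 u=1.12745 d=0.88696 q=0.52377 e^(-rΔt)=0.98725
t_8 payoffs: 53.9277 39.6894 21.5905 0.0000 0.0000 0.0000 0.0000 0.0000 0.0000
t_7: node(7,0) S=59.2050 payoff=47.2350 vs cont=45.8774 → 47.2350 [stop]  node(7,1) S=75.2579 payoff=31.1821 vs cont=29.8244 → 31.1821 [stop]  node(7,2) S=95.6635 payoff=10.7765 vs cont=10.1509 → 10.7765 [stop]  node(7,3) S=121.6019 payoff=0.0000 vs cont=0.0000 → 0.0000 [wait]  node(7,4) S=154.5733 payoff=0.0000 vs cont=0.0000 → 0.0000 [wait]  node(7,5) S=196.4846 payoff=0.0000 vs cont=0.0000 → 0.0000 [wait]  node(7,6) S=249.7599 payoff=0.0000 vs cont=0.0000 → 0.0000 [wait]  node(7,7) S=317.4802 payoff=0.0000 vs cont=0.0000 → 0.0000 [wait]  ⇒ S*(7)=95.6635
t_6: node(6,0) S=66.7506 payoff=39.6894 vs cont=38.3318 → 39.6894 [stop]  node(6,1) S=84.8495 payoff=21.5905 vs cont=20.2329 → 21.5905 [stop]  node(6,2) S=107.8558 payoff=0.0000 vs cont=5.0666 → 5.0666 [wait]  node(6,3) S=137.1000 payoff=0.0000 vs cont=0.0000 → 0.0000 [wait]  node(6,4) S=174.2736 payoff=0.0000 vs cont=0.0000 → 0.0000 [wait]  node(6,5) S=221.5265 payoff=0.0000 vs cont=0.0000 → 0.0000 [wait]  node(6,6) S=281.5916 payoff=0.0000 vs cont=0.0000 → 0.0000 [wait]  ⇒ S*(6)=84.8495
t_5: node(5,0) S=75.2579 payoff=31.1821 vs cont=29.8244 → 31.1821 [stop]  node(5,1) S=95.6635 payoff=10.7765 vs cont=12.7708 → 12.7708 [wait]  node(5,2) S=121.6019 payoff=0.0000 vs cont=2.3821 → 2.3821 [wait]  node(5,3) S=154.5733 payoff=0.0000 vs cont=0.0000 → 0.0000 [wait]  node(5,4) S=196.4846 payoff=0.0000 vs cont=0.0000 → 0.0000 [wait]  node(5,5) S=249.7599 payoff=0.0000 vs cont=0.0000 → 0.0000 [wait]  ⇒ S*(5)=75.2579
t_4: node(4,0) S=84.8495 payoff=21.5905 vs cont=21.2641 → 21.5905 [stop]  node(4,1) S=107.8558 payoff=0.0000 vs cont=7.2361 → 7.2361 [wait]  node(4,2) S=137.1000 payoff=0.0000 vs cont=1.1200 → 1.1200 [wait]  node(4,3) S=174.2736 payoff=0.0000 vs cont=0.0000 → 0.0000 [wait]  node(4,4) S=221.5265 payoff=0.0000 vs cont=0.0000 → 0.0000 [wait]  ⇒ S*(4)=84.8495
t_3: node(3,0) S=95.6635 payoff=10.7765 vs cont=13.8926 → 13.8926 [wait]  node(3,1) S=121.6019 payoff=0.0000 vs cont=3.9812 → 3.9812 [wait]  node(3,2) S=154.5733 payoff=0.0000 vs cont=0.5266 → 0.5266 [wait]  node(3,3) S=196.4846 payoff=0.0000 vs cont=0.0000 → 0.0000 [wait]  ⇒ S*(3)=-
t_2: node(2,0) S=107.8558 payoff=0.0000 vs cont=8.5903 → 8.5903 [wait]  node(2,1) S=137.1000 payoff=0.0000 vs cont=2.1441 → 2.1441 [wait]  node(2,2) S=174.2736 payoff=0.0000 vs cont=0.2476 → 0.2476 [wait]  ⇒ S*(2)=-
t_1: node(1,0) S=121.6019 payoff=0.0000 vs cont=5.1475 → 5.1475 [wait]  node(1,1) S=154.5733 payoff=0.0000 vs cont=1.1361 → 1.1361 [wait]  ⇒ S*(1)=-
t_0: node(0,0) S=137.1000 payoff=0.0000 vs cont=3.0076 → 3.0076 [wait]  ⇒ S*(0)=-

price = 3.0076
boundary = - - - - 84.8495 75.2579 84.8495 95.6635
tree:
3.0076
5.1475 1.1361
8.5903 2.1441 0.2476
13.8926 3.9812 0.5266 0.0000
21.5905 7.2361 1.1200 0.0000 0.0000
31.1821 12.7708 2.3821 0.0000 0.0000 0.0000
39.6894 21.5905 5.0666 0.0000 0.0000 0.0000 0.0000
47.2350 31.1821 10.7765 0.0000 0.0000 0.0000 0.0000 0.0000
53.9277 39.6894 21.5905 0.0000 0.0000 0.0000 0.0000 0.0000 0.0000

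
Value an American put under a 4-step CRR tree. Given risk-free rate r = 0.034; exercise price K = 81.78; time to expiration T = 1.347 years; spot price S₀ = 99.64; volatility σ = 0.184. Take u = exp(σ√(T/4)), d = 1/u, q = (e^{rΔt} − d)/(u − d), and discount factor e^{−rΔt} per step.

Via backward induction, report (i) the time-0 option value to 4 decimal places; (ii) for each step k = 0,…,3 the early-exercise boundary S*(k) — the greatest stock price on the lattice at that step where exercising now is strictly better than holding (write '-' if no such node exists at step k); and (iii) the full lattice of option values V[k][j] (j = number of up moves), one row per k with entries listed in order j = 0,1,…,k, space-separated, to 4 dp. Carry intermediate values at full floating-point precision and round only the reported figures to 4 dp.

Δt=0.33675, u=1.11268, d=0.89873, q=0.52715, disc=e^(-rΔt)=0.98862
k=4 terminal: V=max(K-S,0) → 16.7752 1.2997 0.0000 0.0000 0.0000
k=3: j=0 S=72.3299 intr=9.4501 cont=8.5191 V=9.4501[EX]; j=1 S=89.5492 intr=0.0000 cont=0.6076 V=0.6076[hold]; j=2 S=110.8679 intr=0.0000 cont=0.0000 V=0.0000[hold]; j=3 S=137.2618 intr=0.0000 cont=0.0000 V=0.0000[hold]  S*(3)=72.3299
k=2: j=0 S=80.4803 intr=1.2997 cont=4.7342 V=4.7342[hold]; j=1 S=99.6400 intr=0.0000 cont=0.2840 V=0.2840[hold]; j=2 S=123.3610 intr=0.0000 cont=0.0000 V=0.0000[hold]  S*(2)=-
k=1: j=0 S=89.5492 intr=0.0000 cont=2.3611 V=2.3611[hold]; j=1 S=110.8679 intr=0.0000 cont=0.1328 V=0.1328[hold]  S*(1)=-
k=0: j=0 S=99.6400 intr=0.0000 cont=1.1729 V=1.1729[hold]  S*(0)=-

price = 1.1729
boundary = - - - 72.3299
tree:
1.1729
2.3611 0.1328
4.7342 0.2840 0.0000
9.4501 0.6076 0.0000 0.0000
16.7752 1.2997 0.0000 0.0000 0.0000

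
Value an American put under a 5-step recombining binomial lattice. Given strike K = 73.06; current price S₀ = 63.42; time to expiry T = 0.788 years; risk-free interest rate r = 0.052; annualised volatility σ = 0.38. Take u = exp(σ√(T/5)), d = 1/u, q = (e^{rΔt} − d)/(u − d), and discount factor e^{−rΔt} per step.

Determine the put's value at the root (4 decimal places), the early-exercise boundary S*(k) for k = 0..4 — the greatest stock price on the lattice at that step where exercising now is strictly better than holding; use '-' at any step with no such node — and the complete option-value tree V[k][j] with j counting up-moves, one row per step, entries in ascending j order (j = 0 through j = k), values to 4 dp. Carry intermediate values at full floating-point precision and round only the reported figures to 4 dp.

Δt=0.15760  u=1.16283  d=0.85997  q=0.48953  discount=0.99184
step 5 (expiry): payoffs max(K−S,0) = 43.2304 32.7253 18.5206 0.0000 0.0000 0.0000
step 4: (k=4,j=0): S=34.6867, (K−S)⁺=38.3733, hold=37.7770 ⇒ V=38.3733 exercise | (k=4,j=1): S=46.9024, (K−S)⁺=26.1576, hold=25.5614 ⇒ V=26.1576 exercise | (k=4,j=2): S=63.4200, (K−S)⁺=9.6400, hold=9.3771 ⇒ V=9.6400 exercise | (k=4,j=3): S=85.7547, (K−S)⁺=0.0000, hold=0.0000 ⇒ V=0.0000 continue | (k=4,j=4): S=115.9550, (K−S)⁺=0.0000, hold=0.0000 ⇒ V=0.0000 continue  boundary S*=63.4200
step 3: (k=3,j=0): S=40.3347, (K−S)⁺=32.7253, hold=32.1290 ⇒ V=32.7253 exercise | (k=3,j=1): S=54.5394, (K−S)⁺=18.5206, hold=17.9243 ⇒ V=18.5206 exercise | (k=3,j=2): S=73.7466, (K−S)⁺=0.0000, hold=4.8808 ⇒ V=4.8808 continue | (k=3,j=3): S=99.7180, (K−S)⁺=0.0000, hold=0.0000 ⇒ V=0.0000 continue  boundary S*=54.5394
step 2: (k=2,j=0): S=46.9024, (K−S)⁺=26.1576, hold=25.5614 ⇒ V=26.1576 exercise | (k=2,j=1): S=63.4200, (K−S)⁺=9.6400, hold=11.7469 ⇒ V=11.7469 continue | (k=2,j=2): S=85.7547, (K−S)⁺=0.0000, hold=2.4712 ⇒ V=2.4712 continue  boundary S*=46.9024
step 1: (k=1,j=0): S=54.5394, (K−S)⁺=18.5206, hold=18.9472 ⇒ V=18.9472 continue | (k=1,j=1): S=73.7466, (K−S)⁺=0.0000, hold=7.1473 ⇒ V=7.1473 continue  boundary S*=-
step 0: (k=0,j=0): S=63.4200, (K−S)⁺=9.6400, hold=13.0634 ⇒ V=13.0634 continue  boundary S*=-

price = 13.0634
boundary = - - 46.9024 54.5394 63.4200
tree:
13.0634
18.9472 7.1473
26.1576 11.7469 2.4712
32.7253 18.5206 4.8808 0.0000
38.3733 26.1576 9.6400 0.0000 0.0000
43.2304 32.7253 18.5206 0.0000 0.0000 0.0000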